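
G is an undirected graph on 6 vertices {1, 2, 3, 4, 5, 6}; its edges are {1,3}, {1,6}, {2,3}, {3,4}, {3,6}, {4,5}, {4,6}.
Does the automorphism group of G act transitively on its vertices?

No

Vertex 1 is the only vertex of degree 2, so every automorphism fixes it; G is not vertex-transitive.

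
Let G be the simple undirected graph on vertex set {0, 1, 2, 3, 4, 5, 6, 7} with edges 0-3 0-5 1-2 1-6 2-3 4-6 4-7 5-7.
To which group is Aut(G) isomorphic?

D_8

G is 2-regular and connected on 8 vertices, i.e. the cycle C_8. The automorphisms of the 8-cycle are exactly the symmetries of a regular 8-gon: the dihedral group D_8, |D_8| = 16.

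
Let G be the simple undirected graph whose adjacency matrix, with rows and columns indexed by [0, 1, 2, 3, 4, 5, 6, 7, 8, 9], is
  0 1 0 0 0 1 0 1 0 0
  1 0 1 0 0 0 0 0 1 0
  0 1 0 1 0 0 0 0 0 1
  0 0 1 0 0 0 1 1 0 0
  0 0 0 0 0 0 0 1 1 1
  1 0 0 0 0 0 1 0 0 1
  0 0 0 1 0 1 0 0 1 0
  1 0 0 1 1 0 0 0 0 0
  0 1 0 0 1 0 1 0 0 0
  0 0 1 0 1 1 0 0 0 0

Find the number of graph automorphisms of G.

120

G is 3-regular on 10 vertices with no triangles and no 4-cycles (girth 5): this is the Petersen graph. It is a classical fact that the Petersen graph has automorphism group S_5 (order 120), arising from its description as the Kneser graph K(5,2).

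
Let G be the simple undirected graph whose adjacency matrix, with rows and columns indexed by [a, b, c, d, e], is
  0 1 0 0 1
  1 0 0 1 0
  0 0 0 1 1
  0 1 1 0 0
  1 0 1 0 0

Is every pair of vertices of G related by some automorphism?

Yes

Every vertex has degree 2 and the graph is connected, so G is the 5-cycle C_5. The automorphisms of the 5-cycle are exactly the symmetries of a regular 5-gon: the dihedral group D_5, |D_5| = 10. Under this action every vertex can be carried to every other, so G is vertex-transitive.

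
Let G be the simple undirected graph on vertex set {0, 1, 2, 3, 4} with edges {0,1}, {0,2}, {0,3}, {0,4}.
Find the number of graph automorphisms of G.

Vertex 0 has degree 4 and every other vertex has degree 1, so G is the star K_{1,4} with centre 0. Any automorphism fixes the centre and permutes the 4 leaves freely, so Aut(G) ≅ S_4 of order 4! = 24.

24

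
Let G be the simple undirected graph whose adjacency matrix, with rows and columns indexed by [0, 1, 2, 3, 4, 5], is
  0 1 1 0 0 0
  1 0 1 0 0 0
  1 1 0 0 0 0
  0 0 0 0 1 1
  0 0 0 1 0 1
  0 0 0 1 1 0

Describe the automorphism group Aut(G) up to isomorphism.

(D_3 × D_3) ⋊ Z_2

G has two connected components, {0, 1, 2} and {3, 4, 5}; each is 2-regular, so G = C_3 ⊔ C_3. Aut of a disjoint union of two copies of C_3 is the wreath product D_3 ≀ Z_2, of order 2·6² = 72.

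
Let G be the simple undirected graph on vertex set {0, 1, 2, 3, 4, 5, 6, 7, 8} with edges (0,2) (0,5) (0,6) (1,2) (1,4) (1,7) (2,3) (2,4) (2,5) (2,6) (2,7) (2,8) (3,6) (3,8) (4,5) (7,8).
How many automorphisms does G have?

16

Vertex 2 is the unique vertex of degree 8; the remaining 8 vertices each have degree 3 and induce a cycle, so G is the wheel on 9 vertices with hub 2. Every automorphism fixes the hub and acts on the rim 8-cycle, so Aut(G) ≅ Aut(C_8) = D_8 of order 16.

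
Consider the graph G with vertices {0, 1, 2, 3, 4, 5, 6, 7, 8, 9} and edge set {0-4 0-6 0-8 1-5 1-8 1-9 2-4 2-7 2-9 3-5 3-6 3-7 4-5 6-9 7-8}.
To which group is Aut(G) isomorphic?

S_5

G is 3-regular on 10 vertices with no triangles and no 4-cycles (girth 5): this is the Petersen graph. Viewing the Petersen graph as the Kneser graph K(5,2) — vertices are 2-subsets of {1,…,5}, edges join disjoint pairs — its automorphisms are exactly the permutations of the 5-element set, so Aut ≅ S_5 of order 120.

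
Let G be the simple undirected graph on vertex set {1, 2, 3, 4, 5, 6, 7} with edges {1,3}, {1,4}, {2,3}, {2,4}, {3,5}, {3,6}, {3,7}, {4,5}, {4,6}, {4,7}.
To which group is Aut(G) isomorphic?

The vertices split by degree into {3, 4} (degree 5) and {1, 2, 5, 6, 7} (degree 2); every edge runs between the two parts, so G is the complete bipartite graph K_{2,5}. The parts have unequal sizes, so no automorphism swaps them; each part is permuted independently, giving S_2 × S_5 of order 2!·5! = 240.

S_2 × S_5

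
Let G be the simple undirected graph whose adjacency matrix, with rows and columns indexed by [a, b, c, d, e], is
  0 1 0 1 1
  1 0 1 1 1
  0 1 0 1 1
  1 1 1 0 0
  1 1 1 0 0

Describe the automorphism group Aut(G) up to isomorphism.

Vertex b is the unique vertex of degree 4; the remaining 4 vertices each have degree 3 and induce a cycle, so G is the wheel on 5 vertices with hub b. Every automorphism fixes the hub and acts on the rim 4-cycle, so Aut(G) ≅ Aut(C_4) = D_4 of order 8.

D_4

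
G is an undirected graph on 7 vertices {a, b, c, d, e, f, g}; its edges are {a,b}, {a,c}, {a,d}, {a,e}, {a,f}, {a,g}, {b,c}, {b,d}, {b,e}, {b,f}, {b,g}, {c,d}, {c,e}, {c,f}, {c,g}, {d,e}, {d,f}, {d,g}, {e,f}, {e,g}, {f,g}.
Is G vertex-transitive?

Every vertex has degree 6, so G is the complete graph K_7. Every bijection on the vertex set is an automorphism of K_7; hence Aut(K_7) ≅ S_7, order 5040. Under this action every vertex can be carried to every other, so G is vertex-transitive.

Yes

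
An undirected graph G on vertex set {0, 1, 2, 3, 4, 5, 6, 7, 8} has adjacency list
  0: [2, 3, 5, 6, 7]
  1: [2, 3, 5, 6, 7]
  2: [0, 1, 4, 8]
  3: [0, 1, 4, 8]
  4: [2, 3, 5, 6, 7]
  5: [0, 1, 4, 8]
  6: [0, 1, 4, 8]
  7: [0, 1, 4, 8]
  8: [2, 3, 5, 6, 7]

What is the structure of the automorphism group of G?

S_4 × S_5

The vertices split by degree into {0, 1, 4, 8} (degree 5) and {2, 3, 5, 6, 7} (degree 4); every edge runs between the two parts, so G is the complete bipartite graph K_{4,5}. The parts have unequal sizes, so no automorphism swaps them; each part is permuted independently, giving S_4 × S_5 of order 4!·5! = 2880.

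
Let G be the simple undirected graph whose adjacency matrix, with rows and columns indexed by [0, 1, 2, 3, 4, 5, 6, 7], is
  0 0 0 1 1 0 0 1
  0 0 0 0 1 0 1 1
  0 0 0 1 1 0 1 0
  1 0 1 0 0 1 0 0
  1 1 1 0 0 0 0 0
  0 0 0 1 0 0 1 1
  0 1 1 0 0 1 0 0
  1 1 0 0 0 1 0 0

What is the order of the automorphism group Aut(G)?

48

G is 3-regular and bipartite on 2^3 = 8 vertices with girth 4; it is the hypercube graph Q_3. The symmetry group of the 3-cube is the hyperoctahedral group B_3 = Z_2 ≀ S_3, of order 2^3·3! = 48.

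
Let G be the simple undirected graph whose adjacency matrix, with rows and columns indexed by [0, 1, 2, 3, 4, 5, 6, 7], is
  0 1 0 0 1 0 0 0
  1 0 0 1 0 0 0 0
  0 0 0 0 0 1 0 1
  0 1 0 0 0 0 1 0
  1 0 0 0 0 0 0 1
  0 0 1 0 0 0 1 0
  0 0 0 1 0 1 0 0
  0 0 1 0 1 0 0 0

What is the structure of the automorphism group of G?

D_8

G is 2-regular and connected on 8 vertices, i.e. the cycle C_8. The automorphisms of the 8-cycle are exactly the symmetries of a regular 8-gon: the dihedral group D_8, |D_8| = 16.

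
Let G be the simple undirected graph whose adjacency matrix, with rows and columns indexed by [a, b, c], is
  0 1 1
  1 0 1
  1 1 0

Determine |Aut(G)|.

Every vertex has degree 2, so G is the complete graph K_3. Any permutation of the 3 vertices preserves K_3, so Aut(K_3) = S_3 of order 3! = 6.

6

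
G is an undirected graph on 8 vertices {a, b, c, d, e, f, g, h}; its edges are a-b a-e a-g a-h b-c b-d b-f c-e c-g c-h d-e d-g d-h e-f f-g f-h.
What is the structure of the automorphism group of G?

(S_4 × S_4) ⋊ Z_2

G is 4-regular and bipartite with parts {b, e, g, h} and {a, c, d, f} (each part is independent and every cross-pair is an edge), so G = K_{4,4}. Aut(K_{4,4}) is the wreath product S_4 ≀ Z_2: permute within each part, then optionally swap the parts; |Aut| = 2·(4!)² = 1152.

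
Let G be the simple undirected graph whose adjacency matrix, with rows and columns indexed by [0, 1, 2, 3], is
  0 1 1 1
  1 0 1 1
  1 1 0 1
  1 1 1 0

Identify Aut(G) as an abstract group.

All 4 vertices are pairwise adjacent: G = K_4. Every bijection on the vertex set is an automorphism of K_4; hence Aut(K_4) ≅ S_4, order 24.

the symmetric group on 4 letters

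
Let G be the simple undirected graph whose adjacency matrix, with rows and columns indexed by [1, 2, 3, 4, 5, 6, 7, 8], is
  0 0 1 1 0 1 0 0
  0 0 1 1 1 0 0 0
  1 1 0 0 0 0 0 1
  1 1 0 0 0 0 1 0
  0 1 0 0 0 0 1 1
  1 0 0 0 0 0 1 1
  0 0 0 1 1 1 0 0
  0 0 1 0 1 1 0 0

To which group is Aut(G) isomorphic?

G is 3-regular and bipartite on 2^3 = 8 vertices with girth 4; it is the hypercube graph Q_3. Aut(Q_3) consists of the signed permutations of the 3 coordinate axes: 3! permutations times 2^3 sign flips, so |Aut| = 2^3·3! = 48.

the hyperoctahedral group B_3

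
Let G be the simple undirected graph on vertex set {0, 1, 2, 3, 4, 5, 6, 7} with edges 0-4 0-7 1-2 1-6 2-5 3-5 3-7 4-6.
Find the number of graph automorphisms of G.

16

G is 2-regular and connected on 8 vertices, i.e. the cycle C_8. The automorphisms of the 8-cycle are exactly the symmetries of a regular 8-gon: the dihedral group D_8, |D_8| = 16.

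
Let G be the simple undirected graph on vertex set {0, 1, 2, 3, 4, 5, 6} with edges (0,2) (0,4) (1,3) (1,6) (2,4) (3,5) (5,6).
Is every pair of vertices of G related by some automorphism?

G has two connected components, {1, 3, 5, 6} and {0, 2, 4}; each is 2-regular, so G = C_4 ⊔ C_3. The orbit of 0 under Aut(G) is {0, 2, 4}, which does not contain 1, so G is not vertex-transitive.

No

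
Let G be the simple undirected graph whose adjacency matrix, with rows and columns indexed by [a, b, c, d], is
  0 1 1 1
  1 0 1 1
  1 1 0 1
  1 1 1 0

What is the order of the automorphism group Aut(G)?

24

All 4 vertices are pairwise adjacent: G = K_4. Every bijection on the vertex set is an automorphism of K_4; hence Aut(K_4) ≅ S_4, order 24.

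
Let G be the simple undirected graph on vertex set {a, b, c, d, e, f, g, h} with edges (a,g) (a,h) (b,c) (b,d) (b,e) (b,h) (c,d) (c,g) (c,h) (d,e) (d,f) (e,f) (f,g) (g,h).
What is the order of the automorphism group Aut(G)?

1

The degree sequence is [2, 4, 4, 4, 3, 3, 4, 4]. Checking the degree-preserving permutations of the vertex set shows that none except the identity preserves every edge, so Aut(G) is trivial.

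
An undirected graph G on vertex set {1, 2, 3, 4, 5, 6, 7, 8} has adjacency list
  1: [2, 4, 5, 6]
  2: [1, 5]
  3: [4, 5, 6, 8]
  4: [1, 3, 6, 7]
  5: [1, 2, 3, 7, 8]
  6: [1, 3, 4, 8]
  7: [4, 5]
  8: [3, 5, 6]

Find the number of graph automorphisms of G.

1

The degree sequence is [4, 2, 4, 4, 5, 4, 2, 3]. Checking the degree-preserving permutations of the vertex set shows that none except the identity preserves every edge, so Aut(G) is trivial.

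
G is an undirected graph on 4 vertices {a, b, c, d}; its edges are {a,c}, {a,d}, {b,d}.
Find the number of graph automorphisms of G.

The degree sequence is [2, 1, 1, 2]; the two degree-1 vertices b and c are the ends of a path, so G = P_4. The only nontrivial automorphism of a path is the end-to-end reflection, so Aut(G) ≅ Z_2.

2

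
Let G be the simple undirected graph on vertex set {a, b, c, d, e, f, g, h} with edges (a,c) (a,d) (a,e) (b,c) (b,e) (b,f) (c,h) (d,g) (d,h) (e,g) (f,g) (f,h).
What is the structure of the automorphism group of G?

the hyperoctahedral group B_3

G is 3-regular and bipartite on 2^3 = 8 vertices with girth 4; it is the hypercube graph Q_3. The symmetry group of the 3-cube is the hyperoctahedral group B_3 = Z_2 ≀ S_3, of order 2^3·3! = 48.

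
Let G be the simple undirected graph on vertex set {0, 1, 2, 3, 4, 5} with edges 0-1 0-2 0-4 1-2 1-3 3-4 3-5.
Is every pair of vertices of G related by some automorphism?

No

Vertex 5 is the only vertex of degree 1, so every automorphism fixes it; G is not vertex-transitive.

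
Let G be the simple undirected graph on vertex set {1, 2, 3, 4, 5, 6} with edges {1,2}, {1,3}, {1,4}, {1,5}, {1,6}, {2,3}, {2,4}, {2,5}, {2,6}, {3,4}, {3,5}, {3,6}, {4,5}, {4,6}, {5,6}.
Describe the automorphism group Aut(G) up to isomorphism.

All 6 vertices are pairwise adjacent: G = K_6. Any permutation of the 6 vertices preserves K_6, so Aut(K_6) = S_6 of order 6! = 720.

the symmetric group on 6 letters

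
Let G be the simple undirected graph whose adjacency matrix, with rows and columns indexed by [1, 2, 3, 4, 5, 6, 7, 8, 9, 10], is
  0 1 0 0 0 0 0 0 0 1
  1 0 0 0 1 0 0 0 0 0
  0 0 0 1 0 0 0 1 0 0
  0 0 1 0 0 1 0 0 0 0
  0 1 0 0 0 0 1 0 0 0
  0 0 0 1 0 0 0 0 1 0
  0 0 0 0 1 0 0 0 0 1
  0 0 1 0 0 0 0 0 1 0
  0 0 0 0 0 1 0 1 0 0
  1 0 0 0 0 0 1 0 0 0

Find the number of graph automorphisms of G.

200

G has two connected components, {3, 4, 6, 8, 9} and {1, 2, 5, 7, 10}; each is 2-regular, so G = C_5 ⊔ C_5. Aut of a disjoint union of two copies of C_5 is the wreath product D_5 ≀ Z_2, of order 2·10² = 200.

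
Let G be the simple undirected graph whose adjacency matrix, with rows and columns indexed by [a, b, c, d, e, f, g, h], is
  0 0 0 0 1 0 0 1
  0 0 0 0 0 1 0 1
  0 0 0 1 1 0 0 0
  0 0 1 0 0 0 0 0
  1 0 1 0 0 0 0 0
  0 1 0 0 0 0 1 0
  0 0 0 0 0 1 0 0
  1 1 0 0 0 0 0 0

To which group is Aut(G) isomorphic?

The degree sequence is [2, 2, 2, 1, 2, 2, 1, 2]; the two degree-1 vertices d and g are the ends of a path, so G = P_8. The only nontrivial automorphism of a path is the end-to-end reflection, so Aut(G) ≅ Z_2.

C_2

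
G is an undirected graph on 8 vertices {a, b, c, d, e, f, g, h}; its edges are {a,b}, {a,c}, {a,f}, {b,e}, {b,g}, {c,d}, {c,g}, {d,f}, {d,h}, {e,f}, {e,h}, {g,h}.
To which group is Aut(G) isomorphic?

G is 3-regular and bipartite on 2^3 = 8 vertices with girth 4; it is the hypercube graph Q_3. The symmetry group of the 3-cube is the hyperoctahedral group B_3 = Z_2 ≀ S_3, of order 2^3·3! = 48.

the hyperoctahedral group B_3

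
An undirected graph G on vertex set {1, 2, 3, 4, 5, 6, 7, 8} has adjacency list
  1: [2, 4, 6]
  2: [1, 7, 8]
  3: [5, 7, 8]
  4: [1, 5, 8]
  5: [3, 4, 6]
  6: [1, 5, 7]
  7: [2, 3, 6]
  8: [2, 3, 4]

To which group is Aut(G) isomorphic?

the hyperoctahedral group B_3

G is 3-regular and bipartite on 2^3 = 8 vertices with girth 4; it is the hypercube graph Q_3. The symmetry group of the 3-cube is the hyperoctahedral group B_3 = Z_2 ≀ S_3, of order 2^3·3! = 48.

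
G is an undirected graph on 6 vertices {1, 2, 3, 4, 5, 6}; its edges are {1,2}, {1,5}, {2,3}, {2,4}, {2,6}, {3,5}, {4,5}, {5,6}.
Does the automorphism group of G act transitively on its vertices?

Automorphisms preserve degree, but G has vertices of degree 2 and vertices of degree 4; no automorphism maps one to the other, so G is not vertex-transitive.

No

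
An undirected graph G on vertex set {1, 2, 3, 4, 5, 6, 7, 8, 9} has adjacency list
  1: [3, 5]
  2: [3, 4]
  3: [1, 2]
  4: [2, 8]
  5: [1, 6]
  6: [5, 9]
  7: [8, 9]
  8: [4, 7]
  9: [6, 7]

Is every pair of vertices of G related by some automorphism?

G is 2-regular and connected on 9 vertices, i.e. the cycle C_9. C_9 has 9 rotations and 9 reflections, so Aut(C_9) ≅ D_9 of order 18. Under this action every vertex can be carried to every other, so G is vertex-transitive.

Yes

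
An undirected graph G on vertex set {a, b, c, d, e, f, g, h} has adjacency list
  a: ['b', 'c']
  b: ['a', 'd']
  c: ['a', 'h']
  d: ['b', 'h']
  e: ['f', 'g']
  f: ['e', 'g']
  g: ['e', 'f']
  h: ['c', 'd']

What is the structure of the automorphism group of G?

D_3 × D_5

G has two connected components, {a, b, c, d, h} and {e, f, g}; each is 2-regular, so G = C_5 ⊔ C_3. No automorphism exchanges components of different sizes, hence Aut(G) is the direct product D_3 × D_5, order 60.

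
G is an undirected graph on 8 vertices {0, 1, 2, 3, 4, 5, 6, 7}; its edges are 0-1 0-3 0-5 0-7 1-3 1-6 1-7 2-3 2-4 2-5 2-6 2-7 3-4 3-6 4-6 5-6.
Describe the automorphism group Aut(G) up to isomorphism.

1

Degrees alone do not determine every vertex (e.g. 0 and 1 both have degree 4), but their neighbour-degree multisets differ: N(0) has degrees [3, 3, 4, 5] while N(1) has degrees [3, 4, 5, 5]. Repeating this refinement separates all vertices, so the only automorphism is the identity.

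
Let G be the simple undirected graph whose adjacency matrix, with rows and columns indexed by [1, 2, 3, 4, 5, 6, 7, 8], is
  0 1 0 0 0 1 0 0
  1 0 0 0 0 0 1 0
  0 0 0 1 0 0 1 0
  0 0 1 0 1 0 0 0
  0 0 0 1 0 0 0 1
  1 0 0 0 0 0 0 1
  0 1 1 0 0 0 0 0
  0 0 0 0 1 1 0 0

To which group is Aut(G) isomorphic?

G is 2-regular and connected on 8 vertices, i.e. the cycle C_8. The automorphisms of the 8-cycle are exactly the symmetries of a regular 8-gon: the dihedral group D_8, |D_8| = 16.

the dihedral group of order 16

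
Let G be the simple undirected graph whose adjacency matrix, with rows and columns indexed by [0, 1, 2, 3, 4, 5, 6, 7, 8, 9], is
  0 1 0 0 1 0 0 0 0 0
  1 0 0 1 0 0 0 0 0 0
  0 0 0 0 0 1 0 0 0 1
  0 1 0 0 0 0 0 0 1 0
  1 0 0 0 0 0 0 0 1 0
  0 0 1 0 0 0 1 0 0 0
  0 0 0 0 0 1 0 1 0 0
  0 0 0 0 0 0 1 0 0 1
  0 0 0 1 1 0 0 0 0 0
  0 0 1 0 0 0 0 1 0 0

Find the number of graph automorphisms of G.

G has two connected components, {0, 1, 3, 4, 8} and {2, 5, 6, 7, 9}; each is 2-regular, so G = C_5 ⊔ C_5. Aut of a disjoint union of two copies of C_5 is the wreath product D_5 ≀ Z_2, of order 2·10² = 200.

200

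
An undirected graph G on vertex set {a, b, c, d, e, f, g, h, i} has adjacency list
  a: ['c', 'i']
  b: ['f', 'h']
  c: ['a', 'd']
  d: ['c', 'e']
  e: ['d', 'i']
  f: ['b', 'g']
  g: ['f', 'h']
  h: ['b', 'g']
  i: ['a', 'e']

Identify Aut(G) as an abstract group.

D_5 × D_4

G has two connected components, {a, c, d, e, i} and {b, f, g, h}; each is 2-regular, so G = C_5 ⊔ C_4. The components are non-isomorphic (different sizes), so Aut(G) = Aut(C_5) × Aut(C_4) = D_5 × D_4 of order 10·8 = 80.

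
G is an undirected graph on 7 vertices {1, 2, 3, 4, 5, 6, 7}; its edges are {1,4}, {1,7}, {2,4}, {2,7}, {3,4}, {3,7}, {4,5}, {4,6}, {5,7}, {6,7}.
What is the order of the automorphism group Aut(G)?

The vertices split by degree into {4, 7} (degree 5) and {1, 2, 3, 5, 6} (degree 2); every edge runs between the two parts, so G is the complete bipartite graph K_{2,5}. Automorphisms preserve the bipartition setwise (since the parts differ in size) and act as S_2 × S_5 within it; |Aut| = 240.

240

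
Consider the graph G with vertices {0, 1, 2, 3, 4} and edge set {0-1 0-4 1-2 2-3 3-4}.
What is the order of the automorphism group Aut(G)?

Every vertex has degree 2 and the graph is connected, so G is the 5-cycle C_5. The automorphisms of the 5-cycle are exactly the symmetries of a regular 5-gon: the dihedral group D_5, |D_5| = 10.

10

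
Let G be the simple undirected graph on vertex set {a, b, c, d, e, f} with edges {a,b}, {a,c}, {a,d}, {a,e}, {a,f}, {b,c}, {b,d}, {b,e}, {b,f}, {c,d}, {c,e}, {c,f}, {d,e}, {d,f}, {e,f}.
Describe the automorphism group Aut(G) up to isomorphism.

the symmetric group on 6 letters

Every vertex has degree 5, so G is the complete graph K_6. Any permutation of the 6 vertices preserves K_6, so Aut(K_6) = S_6 of order 6! = 720.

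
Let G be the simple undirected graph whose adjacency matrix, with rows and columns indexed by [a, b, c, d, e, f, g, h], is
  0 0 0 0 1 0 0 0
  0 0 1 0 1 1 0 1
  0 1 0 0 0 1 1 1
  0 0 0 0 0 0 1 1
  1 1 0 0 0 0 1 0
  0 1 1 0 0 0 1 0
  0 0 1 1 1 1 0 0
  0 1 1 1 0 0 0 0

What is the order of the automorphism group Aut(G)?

Degrees alone do not determine every vertex (e.g. b and c both have degree 4), but their neighbour-degree multisets differ: N(b) has degrees [3, 3, 3, 4] while N(c) has degrees [3, 3, 4, 4]. Repeating this refinement separates all vertices, so the only automorphism is the identity.

1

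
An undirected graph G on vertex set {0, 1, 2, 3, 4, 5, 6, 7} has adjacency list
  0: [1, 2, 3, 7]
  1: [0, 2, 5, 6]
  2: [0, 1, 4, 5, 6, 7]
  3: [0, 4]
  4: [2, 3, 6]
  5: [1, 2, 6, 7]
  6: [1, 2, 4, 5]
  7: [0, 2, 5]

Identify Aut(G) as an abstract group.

The degree sequence is [4, 4, 6, 2, 3, 4, 4, 3]. Checking the degree-preserving permutations of the vertex set shows that none except the identity preserves every edge, so Aut(G) is trivial.

the trivial group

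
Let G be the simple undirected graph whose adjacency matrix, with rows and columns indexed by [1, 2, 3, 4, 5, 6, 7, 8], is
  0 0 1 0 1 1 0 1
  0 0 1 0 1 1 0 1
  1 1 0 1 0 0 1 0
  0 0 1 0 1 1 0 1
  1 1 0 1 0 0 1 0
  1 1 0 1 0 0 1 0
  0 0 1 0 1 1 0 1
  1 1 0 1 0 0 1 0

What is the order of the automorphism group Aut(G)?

1152

G is 4-regular and bipartite with parts {3, 5, 6, 8} and {1, 2, 4, 7} (each part is independent and every cross-pair is an edge), so G = K_{4,4}. Each part can be permuted independently (S_4 × S_4) and the two equal-size parts can also be swapped, giving (S_4 × S_4) ⋊ Z_2 of order 2·(4!)² = 1152.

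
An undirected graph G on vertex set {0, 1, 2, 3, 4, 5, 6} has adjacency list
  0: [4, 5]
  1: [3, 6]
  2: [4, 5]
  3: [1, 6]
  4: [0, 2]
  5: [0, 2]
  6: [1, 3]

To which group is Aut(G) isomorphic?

G has two connected components, {0, 2, 4, 5} and {1, 3, 6}; each is 2-regular, so G = C_4 ⊔ C_3. The components are non-isomorphic (different sizes), so Aut(G) = Aut(C_3) × Aut(C_4) = D_3 × D_4 of order 6·8 = 48.

D_3 × D_4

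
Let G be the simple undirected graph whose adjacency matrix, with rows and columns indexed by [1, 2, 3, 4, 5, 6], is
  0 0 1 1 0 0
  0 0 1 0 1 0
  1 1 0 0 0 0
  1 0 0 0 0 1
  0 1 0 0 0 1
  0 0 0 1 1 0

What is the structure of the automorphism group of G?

D_6

G is 2-regular and connected on 6 vertices, i.e. the cycle C_6. The automorphisms of the 6-cycle are exactly the symmetries of a regular 6-gon: the dihedral group D_6, |D_6| = 12.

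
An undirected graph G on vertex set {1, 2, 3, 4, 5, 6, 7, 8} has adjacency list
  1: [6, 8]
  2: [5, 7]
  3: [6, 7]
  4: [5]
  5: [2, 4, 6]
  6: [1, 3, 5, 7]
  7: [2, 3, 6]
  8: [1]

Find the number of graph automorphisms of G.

1

Degrees alone do not determine every vertex (e.g. 1 and 2 both have degree 2), but their neighbour-degree multisets differ: N(1) has degrees [1, 4] while N(2) has degrees [3, 3]. Repeating this refinement separates all vertices, so the only automorphism is the identity.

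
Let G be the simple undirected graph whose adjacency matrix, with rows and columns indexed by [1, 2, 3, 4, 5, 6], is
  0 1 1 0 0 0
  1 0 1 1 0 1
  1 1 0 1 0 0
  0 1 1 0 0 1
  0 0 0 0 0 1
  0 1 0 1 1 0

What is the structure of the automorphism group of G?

Degrees alone do not determine every vertex (e.g. 3 and 4 both have degree 3), but their neighbour-degree multisets differ: N(3) has degrees [2, 3, 4] while N(4) has degrees [3, 3, 4]. Repeating this refinement separates all vertices, so the only automorphism is the identity.

1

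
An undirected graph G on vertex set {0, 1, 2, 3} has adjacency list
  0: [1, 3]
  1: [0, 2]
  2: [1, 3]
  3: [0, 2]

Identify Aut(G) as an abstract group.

D_4

G is 2-regular and bipartite on 2^2 = 4 vertices with girth 4; it is the hypercube graph Q_2. The symmetry group of the 2-cube is the hyperoctahedral group B_2 = Z_2 ≀ S_2, of order 2^2·2! = 8.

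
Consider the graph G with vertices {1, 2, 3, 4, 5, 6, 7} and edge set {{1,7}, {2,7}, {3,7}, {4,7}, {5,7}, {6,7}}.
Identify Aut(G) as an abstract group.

the symmetric group on 6 letters

Vertex 7 has degree 6 and every other vertex has degree 1, so G is the star K_{1,6} with centre 7. The 6 leaves are pairwise interchangeable while the centre is fixed, giving Aut(G) = S_6.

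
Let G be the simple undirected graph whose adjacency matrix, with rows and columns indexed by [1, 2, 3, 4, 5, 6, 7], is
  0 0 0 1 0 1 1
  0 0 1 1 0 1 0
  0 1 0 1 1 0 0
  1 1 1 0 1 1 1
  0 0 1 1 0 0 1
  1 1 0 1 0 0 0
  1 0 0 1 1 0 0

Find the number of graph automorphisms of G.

Vertex 4 is the unique vertex of degree 6; the remaining 6 vertices each have degree 3 and induce a cycle, so G is the wheel on 7 vertices with hub 4. Every automorphism fixes the hub and acts on the rim 6-cycle, so Aut(G) ≅ Aut(C_6) = D_6 of order 12.

12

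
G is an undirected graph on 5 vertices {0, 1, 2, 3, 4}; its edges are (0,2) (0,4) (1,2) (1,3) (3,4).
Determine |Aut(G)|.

G is 2-regular and connected on 5 vertices, i.e. the cycle C_5. The automorphisms of the 5-cycle are exactly the symmetries of a regular 5-gon: the dihedral group D_5, |D_5| = 10.

10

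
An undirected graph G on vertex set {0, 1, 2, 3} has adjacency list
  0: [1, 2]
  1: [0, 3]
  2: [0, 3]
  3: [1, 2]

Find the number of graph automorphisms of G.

8

Every vertex has degree 2 and the graph is connected, so G is the 4-cycle C_4. The automorphisms of the 4-cycle are exactly the symmetries of a regular 4-gon: the dihedral group D_4, |D_4| = 8.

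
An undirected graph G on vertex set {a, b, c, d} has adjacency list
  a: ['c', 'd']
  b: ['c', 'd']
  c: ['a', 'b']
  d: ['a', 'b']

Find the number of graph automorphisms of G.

G is 2-regular and bipartite on 2^2 = 4 vertices with girth 4; it is the hypercube graph Q_2. The symmetry group of the 2-cube is the hyperoctahedral group B_2 = Z_2 ≀ S_2, of order 2^2·2! = 8.

8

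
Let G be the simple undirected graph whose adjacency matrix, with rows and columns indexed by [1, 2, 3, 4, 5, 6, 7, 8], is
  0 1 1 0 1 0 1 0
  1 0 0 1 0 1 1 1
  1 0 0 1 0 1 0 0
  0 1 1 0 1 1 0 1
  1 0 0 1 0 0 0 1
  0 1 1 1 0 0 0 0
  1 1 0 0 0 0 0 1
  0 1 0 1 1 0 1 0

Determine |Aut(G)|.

1

The degree sequence is [4, 5, 3, 5, 3, 3, 3, 4]. Checking the degree-preserving permutations of the vertex set shows that none except the identity preserves every edge, so Aut(G) is trivial.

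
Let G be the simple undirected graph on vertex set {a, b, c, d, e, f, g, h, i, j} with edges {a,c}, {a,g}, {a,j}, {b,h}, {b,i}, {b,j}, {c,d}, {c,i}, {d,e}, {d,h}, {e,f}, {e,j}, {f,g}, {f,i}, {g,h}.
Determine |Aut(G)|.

G is 3-regular on 10 vertices with no triangles and no 4-cycles (girth 5): this is the Petersen graph. Viewing the Petersen graph as the Kneser graph K(5,2) — vertices are 2-subsets of {1,…,5}, edges join disjoint pairs — its automorphisms are exactly the permutations of the 5-element set, so Aut ≅ S_5 of order 120.

120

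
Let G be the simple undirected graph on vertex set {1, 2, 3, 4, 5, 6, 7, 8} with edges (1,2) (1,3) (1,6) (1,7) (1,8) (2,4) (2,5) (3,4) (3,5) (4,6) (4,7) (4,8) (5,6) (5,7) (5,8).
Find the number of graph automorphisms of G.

720

The vertices split by degree into {1, 4, 5} (degree 5) and {2, 3, 6, 7, 8} (degree 3); every edge runs between the two parts, so G is the complete bipartite graph K_{3,5}. The parts have unequal sizes, so no automorphism swaps them; each part is permuted independently, giving S_5 × S_3 of order 5!·3! = 720.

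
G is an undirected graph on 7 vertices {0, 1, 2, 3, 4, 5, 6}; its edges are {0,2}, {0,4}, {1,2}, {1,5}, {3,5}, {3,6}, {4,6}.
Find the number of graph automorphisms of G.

G is 2-regular and connected on 7 vertices, i.e. the cycle C_7. The automorphisms of the 7-cycle are exactly the symmetries of a regular 7-gon: the dihedral group D_7, |D_7| = 14.

14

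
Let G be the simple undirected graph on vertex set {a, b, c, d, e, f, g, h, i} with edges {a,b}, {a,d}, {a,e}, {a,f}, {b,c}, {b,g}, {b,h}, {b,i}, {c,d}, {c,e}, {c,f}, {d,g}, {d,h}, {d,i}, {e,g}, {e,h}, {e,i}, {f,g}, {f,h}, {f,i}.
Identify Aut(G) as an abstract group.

S_5 × S_4

The vertices split by degree into {b, d, e, f} (degree 5) and {a, c, g, h, i} (degree 4); every edge runs between the two parts, so G is the complete bipartite graph K_{4,5}. Automorphisms preserve the bipartition setwise (since the parts differ in size) and act as S_5 × S_4 within it; |Aut| = 2880.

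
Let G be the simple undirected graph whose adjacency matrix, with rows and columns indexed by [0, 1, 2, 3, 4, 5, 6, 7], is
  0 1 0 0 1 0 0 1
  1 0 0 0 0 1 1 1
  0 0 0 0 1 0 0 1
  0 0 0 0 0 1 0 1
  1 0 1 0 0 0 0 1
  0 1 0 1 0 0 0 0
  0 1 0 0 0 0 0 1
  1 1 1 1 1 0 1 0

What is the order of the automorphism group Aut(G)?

1

Degrees alone do not determine every vertex (e.g. 0 and 4 both have degree 3), but their neighbour-degree multisets differ: N(0) has degrees [3, 4, 6] while N(4) has degrees [2, 3, 6]. Repeating this refinement separates all vertices, so the only automorphism is the identity.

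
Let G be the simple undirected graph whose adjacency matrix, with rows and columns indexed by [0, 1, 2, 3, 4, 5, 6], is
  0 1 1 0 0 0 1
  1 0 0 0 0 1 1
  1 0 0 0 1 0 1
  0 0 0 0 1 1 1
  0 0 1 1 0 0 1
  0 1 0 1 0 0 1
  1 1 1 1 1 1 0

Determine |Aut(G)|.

Vertex 6 is the unique vertex of degree 6; the remaining 6 vertices each have degree 3 and induce a cycle, so G is the wheel on 7 vertices with hub 6. Every automorphism fixes the hub and acts on the rim 6-cycle, so Aut(G) ≅ Aut(C_6) = D_6 of order 12.

12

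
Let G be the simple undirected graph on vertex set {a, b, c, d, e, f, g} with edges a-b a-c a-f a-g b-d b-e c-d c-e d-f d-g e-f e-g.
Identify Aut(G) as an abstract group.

The vertices split by degree into {a, d, e} (degree 4) and {b, c, f, g} (degree 3); every edge runs between the two parts, so G is the complete bipartite graph K_{3,4}. Automorphisms preserve the bipartition setwise (since the parts differ in size) and act as S_4 × S_3 within it; |Aut| = 144.

S_4 × S_3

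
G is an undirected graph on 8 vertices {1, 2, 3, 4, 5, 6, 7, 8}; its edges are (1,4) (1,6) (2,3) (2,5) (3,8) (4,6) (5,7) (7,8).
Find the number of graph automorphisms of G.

60

G has two connected components, {2, 3, 5, 7, 8} and {1, 4, 6}; each is 2-regular, so G = C_5 ⊔ C_3. The components are non-isomorphic (different sizes), so Aut(G) = Aut(C_5) × Aut(C_3) = D_5 × D_3 of order 10·6 = 60.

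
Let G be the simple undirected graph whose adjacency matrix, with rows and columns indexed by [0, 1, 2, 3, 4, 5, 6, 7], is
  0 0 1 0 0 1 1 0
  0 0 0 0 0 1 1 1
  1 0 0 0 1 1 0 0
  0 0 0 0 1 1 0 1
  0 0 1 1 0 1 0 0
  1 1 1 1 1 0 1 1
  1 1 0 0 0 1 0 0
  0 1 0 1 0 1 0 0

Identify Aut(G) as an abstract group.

Vertex 5 is the unique vertex of degree 7; the remaining 7 vertices each have degree 3 and induce a cycle, so G is the wheel on 8 vertices with hub 5. With the hub fixed, the remaining symmetry is that of the rim cycle C_7, giving the dihedral group D_7.

D_7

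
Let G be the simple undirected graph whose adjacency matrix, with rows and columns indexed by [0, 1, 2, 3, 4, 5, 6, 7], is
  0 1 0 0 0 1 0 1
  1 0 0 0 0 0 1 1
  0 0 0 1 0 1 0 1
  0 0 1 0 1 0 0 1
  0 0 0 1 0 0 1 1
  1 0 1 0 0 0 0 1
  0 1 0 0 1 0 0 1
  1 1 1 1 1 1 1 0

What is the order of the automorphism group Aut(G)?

Vertex 7 is the unique vertex of degree 7; the remaining 7 vertices each have degree 3 and induce a cycle, so G is the wheel on 8 vertices with hub 7. With the hub fixed, the remaining symmetry is that of the rim cycle C_7, giving the dihedral group D_7.

14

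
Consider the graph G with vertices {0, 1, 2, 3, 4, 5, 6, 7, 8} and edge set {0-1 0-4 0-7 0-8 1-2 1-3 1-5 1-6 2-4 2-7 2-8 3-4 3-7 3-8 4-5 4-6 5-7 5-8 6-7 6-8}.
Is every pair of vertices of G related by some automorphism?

No

Automorphisms preserve degree, but G has vertices of degree 4 and vertices of degree 5; no automorphism maps one to the other, so G is not vertex-transitive.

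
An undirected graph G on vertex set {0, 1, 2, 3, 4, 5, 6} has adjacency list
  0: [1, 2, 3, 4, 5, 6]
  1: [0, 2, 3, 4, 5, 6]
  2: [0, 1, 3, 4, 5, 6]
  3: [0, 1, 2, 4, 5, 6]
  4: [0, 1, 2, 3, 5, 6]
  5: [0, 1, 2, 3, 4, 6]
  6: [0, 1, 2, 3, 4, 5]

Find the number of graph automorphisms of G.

5040

All 7 vertices are pairwise adjacent: G = K_7. Every bijection on the vertex set is an automorphism of K_7; hence Aut(K_7) ≅ S_7, order 5040.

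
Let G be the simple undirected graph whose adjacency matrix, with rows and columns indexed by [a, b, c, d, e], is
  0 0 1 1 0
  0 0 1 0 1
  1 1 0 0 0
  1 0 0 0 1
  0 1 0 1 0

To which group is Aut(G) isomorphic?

G is 2-regular and connected on 5 vertices, i.e. the cycle C_5. The automorphisms of the 5-cycle are exactly the symmetries of a regular 5-gon: the dihedral group D_5, |D_5| = 10.

the dihedral group of order 10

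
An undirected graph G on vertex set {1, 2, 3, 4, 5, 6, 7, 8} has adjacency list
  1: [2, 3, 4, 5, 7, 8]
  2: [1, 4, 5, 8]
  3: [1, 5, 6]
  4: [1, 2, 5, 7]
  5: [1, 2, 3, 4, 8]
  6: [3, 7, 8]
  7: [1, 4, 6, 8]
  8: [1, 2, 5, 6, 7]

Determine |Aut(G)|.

1

The degree sequence is [6, 4, 3, 4, 5, 3, 4, 5]. Checking the degree-preserving permutations of the vertex set shows that none except the identity preserves every edge, so Aut(G) is trivial.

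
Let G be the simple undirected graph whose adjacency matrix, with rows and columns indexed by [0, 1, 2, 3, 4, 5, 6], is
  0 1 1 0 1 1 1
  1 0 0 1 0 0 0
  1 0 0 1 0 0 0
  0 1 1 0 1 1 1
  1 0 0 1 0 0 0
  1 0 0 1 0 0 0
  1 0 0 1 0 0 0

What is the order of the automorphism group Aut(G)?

240

The vertices split by degree into {0, 3} (degree 5) and {1, 2, 4, 5, 6} (degree 2); every edge runs between the two parts, so G is the complete bipartite graph K_{2,5}. The parts have unequal sizes, so no automorphism swaps them; each part is permuted independently, giving S_2 × S_5 of order 2!·5! = 240.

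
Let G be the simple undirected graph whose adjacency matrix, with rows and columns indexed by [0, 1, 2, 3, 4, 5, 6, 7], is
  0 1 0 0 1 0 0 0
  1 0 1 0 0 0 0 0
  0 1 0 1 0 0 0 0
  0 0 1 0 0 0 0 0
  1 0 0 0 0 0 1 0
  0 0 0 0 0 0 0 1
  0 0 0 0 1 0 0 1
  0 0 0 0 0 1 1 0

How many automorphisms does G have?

The degree sequence is [2, 2, 2, 1, 2, 1, 2, 2]; the two degree-1 vertices 3 and 5 are the ends of a path, so G = P_8. A path has exactly one nontrivial symmetry — reversal — giving Aut(G) of order 2.

2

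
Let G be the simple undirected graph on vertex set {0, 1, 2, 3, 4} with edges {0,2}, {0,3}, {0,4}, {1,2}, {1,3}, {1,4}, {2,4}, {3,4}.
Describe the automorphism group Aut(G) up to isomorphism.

Vertex 4 is the unique vertex of degree 4; the remaining 4 vertices each have degree 3 and induce a cycle, so G is the wheel on 5 vertices with hub 4. With the hub fixed, the remaining symmetry is that of the rim cycle C_4, giving the dihedral group D_4.

the dihedral group of order 8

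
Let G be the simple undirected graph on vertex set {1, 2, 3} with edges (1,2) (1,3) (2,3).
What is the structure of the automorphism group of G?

the symmetric group on 3 letters

All 3 vertices are pairwise adjacent: G = K_3. Any permutation of the 3 vertices preserves K_3, so Aut(K_3) = S_3 of order 3! = 6.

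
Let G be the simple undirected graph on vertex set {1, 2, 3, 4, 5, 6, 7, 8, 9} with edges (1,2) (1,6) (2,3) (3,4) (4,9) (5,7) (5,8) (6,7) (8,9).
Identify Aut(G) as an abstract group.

the dihedral group of order 18

G is 2-regular and connected on 9 vertices, i.e. the cycle C_9. C_9 has 9 rotations and 9 reflections, so Aut(C_9) ≅ D_9 of order 18.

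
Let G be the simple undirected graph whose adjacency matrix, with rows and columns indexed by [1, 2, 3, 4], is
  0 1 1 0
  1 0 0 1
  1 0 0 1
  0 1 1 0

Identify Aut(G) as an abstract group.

(S_2 × S_2) ⋊ Z_2

G is 2-regular and bipartite with parts {1, 4} and {2, 3} (each part is independent and every cross-pair is an edge), so G = K_{2,2}. Each part can be permuted independently (S_2 × S_2) and the two equal-size parts can also be swapped, giving (S_2 × S_2) ⋊ Z_2 of order 2·(2!)² = 8.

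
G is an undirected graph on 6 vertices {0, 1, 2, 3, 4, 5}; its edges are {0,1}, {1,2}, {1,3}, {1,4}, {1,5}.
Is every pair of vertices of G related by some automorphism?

Vertex 1 is the only vertex of degree 5, so every automorphism fixes it; G is not vertex-transitive.

No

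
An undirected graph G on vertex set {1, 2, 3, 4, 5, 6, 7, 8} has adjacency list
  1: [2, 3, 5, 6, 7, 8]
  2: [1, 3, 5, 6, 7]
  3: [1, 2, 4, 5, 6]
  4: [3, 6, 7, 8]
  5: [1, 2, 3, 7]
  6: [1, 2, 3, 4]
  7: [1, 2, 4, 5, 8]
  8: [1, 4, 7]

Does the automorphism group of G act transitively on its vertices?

Vertex 1 is the only vertex of degree 6, so every automorphism fixes it; G is not vertex-transitive.

No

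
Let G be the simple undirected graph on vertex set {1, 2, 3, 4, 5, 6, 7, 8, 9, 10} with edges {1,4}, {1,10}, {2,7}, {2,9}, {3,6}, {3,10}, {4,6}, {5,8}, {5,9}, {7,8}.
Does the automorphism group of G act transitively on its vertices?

Yes

G has two connected components, {2, 5, 7, 8, 9} and {1, 3, 4, 6, 10}; each is 2-regular, so G = C_5 ⊔ C_5. Aut of a disjoint union of two copies of C_5 is the wreath product D_5 ≀ Z_2, of order 2·10² = 200. Under this action every vertex can be carried to every other, so G is vertex-transitive.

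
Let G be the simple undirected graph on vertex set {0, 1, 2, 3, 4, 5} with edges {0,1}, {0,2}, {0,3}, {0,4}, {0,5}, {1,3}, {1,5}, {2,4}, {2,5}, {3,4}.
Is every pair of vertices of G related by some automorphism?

No

Vertex 0 is the only vertex of degree 5, so every automorphism fixes it; G is not vertex-transitive.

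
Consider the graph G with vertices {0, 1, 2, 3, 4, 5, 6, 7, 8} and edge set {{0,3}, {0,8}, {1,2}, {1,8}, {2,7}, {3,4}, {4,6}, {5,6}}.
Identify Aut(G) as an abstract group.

the cyclic group of order 2

The degree sequence is [2, 2, 2, 2, 2, 1, 2, 1, 2]; the two degree-1 vertices 5 and 7 are the ends of a path, so G = P_9. A path has exactly one nontrivial symmetry — reversal — giving Aut(G) of order 2.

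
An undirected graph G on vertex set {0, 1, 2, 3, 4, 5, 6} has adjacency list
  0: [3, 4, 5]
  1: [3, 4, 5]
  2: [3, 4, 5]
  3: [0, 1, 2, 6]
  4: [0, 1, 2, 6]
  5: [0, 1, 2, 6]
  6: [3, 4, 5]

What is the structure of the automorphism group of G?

The vertices split by degree into {3, 4, 5} (degree 4) and {0, 1, 2, 6} (degree 3); every edge runs between the two parts, so G is the complete bipartite graph K_{3,4}. The parts have unequal sizes, so no automorphism swaps them; each part is permuted independently, giving S_4 × S_3 of order 4!·3! = 144.

S_4 × S_3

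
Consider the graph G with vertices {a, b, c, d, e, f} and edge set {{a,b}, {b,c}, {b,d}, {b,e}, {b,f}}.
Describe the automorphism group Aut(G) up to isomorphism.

Vertex b has degree 5 and every other vertex has degree 1, so G is the star K_{1,5} with centre b. Any automorphism fixes the centre and permutes the 5 leaves freely, so Aut(G) ≅ S_5 of order 5! = 120.

the symmetric group on 5 letters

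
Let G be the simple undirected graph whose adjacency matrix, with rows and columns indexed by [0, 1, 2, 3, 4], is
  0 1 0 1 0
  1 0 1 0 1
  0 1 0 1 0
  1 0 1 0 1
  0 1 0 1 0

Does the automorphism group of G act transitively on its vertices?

Automorphisms preserve degree, but G has vertices of degree 2 and vertices of degree 3; no automorphism maps one to the other, so G is not vertex-transitive.

No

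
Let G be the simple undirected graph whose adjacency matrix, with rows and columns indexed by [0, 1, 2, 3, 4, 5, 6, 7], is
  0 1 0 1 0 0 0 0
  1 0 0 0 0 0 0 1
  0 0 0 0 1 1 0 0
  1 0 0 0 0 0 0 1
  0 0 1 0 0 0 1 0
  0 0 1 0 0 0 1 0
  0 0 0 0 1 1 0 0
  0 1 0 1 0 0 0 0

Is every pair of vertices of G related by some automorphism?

G has two connected components, {2, 4, 5, 6} and {0, 1, 3, 7}; each is 2-regular, so G = C_4 ⊔ C_4. Aut of a disjoint union of two copies of C_4 is the wreath product D_4 ≀ Z_2, of order 2·8² = 128. This group acts transitively on the 8 vertices.

Yes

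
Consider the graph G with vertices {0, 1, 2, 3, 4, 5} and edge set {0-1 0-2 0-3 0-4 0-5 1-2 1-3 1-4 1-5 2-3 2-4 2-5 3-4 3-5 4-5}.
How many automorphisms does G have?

Every vertex has degree 5, so G is the complete graph K_6. Every bijection on the vertex set is an automorphism of K_6; hence Aut(K_6) ≅ S_6, order 720.

720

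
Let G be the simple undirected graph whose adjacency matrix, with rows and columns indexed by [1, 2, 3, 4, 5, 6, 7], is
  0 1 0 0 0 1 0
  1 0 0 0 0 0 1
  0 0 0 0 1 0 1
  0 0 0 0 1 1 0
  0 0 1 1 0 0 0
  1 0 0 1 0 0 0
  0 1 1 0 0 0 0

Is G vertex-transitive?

G is 2-regular and connected on 7 vertices, i.e. the cycle C_7. The automorphisms of the 7-cycle are exactly the symmetries of a regular 7-gon: the dihedral group D_7, |D_7| = 14. This group acts transitively on the 7 vertices.

Yes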